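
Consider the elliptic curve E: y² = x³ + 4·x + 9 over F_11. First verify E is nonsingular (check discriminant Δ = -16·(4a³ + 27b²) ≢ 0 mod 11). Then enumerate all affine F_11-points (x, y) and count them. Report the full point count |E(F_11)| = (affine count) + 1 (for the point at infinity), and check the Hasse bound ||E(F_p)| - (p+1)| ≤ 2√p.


Affine points = {(0, 3), (0, 8), (1, 5), (1, 6), (2, 5), (2, 6), (3, 2), (3, 9), (4, 1), (4, 10), (5, 0), (8, 5), (8, 6), (9, 2), (9, 9), (10, 2), (10, 9)}; affine count = 17; |E(F_11)| = 18.

Discriminant check: Δ ∝ 4a³ + 27b² = 4·4³ + 27·9² = 4·64 + 27·81 ≡ 1 (mod 11). Nonzero ⇒ E is nonsingular.
For each x ∈ F_11, compute rhs = x³ + 4·x + 9 mod 11, then count y ∈ F_11 with y² ≡ rhs.
  x = 0: rhs = 9, matching y values: 3, 8 (2 points).
  x = 1: rhs = 3, matching y values: 5, 6 (2 points).
  x = 2: rhs = 3, matching y values: 5, 6 (2 points).
  x = 3: rhs = 4, matching y values: 2, 9 (2 points).
  x = 4: rhs = 1, matching y values: 1, 10 (2 points).
  x = 5: rhs = 0, matching y values: 0 (1 points).
  x = 6: rhs = 7, matching y values: none (0 points).
  x = 7: rhs = 6, matching y values: none (0 points).
  x = 8: rhs = 3, matching y values: 5, 6 (2 points).
  x = 9: rhs = 4, matching y values: 2, 9 (2 points).
  x = 10: rhs = 4, matching y values: 2, 9 (2 points).
Total affine count: 17.
Full point count |E(F_11)| = 17 + 1 = 18.
Hasse bound: |18 − (11+1)| = |6| = 6 ≤ 2√11 ≈ 6.6332 ✓.


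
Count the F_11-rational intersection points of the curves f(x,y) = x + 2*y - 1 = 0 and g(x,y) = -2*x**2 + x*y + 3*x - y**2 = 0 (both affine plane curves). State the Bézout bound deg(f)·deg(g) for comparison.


Common zeros: {(9, 7)}; count = 1; Bézout bound = 2.

deg(f) = 1, deg(g) = 2, so Bézout bound = 2.
Scan x ∈ F_11. For each x, list the y ∈ F_11 with f(x, y) ≡ 0 and those with g(x, y) ≡ 0 (mod 11); the common zeros in that column are the intersection.
  x = 0: f ≡ 0 at y ∈ {6}; g ≡ 0 at y ∈ {0}; common: ∅.
  x = 1: f ≡ 0 at y ∈ {0}; g ≡ 0 at y ∈ {4, 8}; common: ∅.
  x = 2: f ≡ 0 at y ∈ {5}; g ≡ 0 at y ∈ ∅; common: ∅.
  x = 3: f ≡ 0 at y ∈ {10}; g ≡ 0 at y ∈ ∅; common: ∅.
  x = 4: f ≡ 0 at y ∈ {4}; g ≡ 0 at y ∈ ∅; common: ∅.
  x = 5: f ≡ 0 at y ∈ {9}; g ≡ 0 at y ∈ ∅; common: ∅.
  x = 6: f ≡ 0 at y ∈ {3}; g ≡ 0 at y ∈ ∅; common: ∅.
  x = 7: f ≡ 0 at y ∈ {8}; g ≡ 0 at y ∈ {0, 7}; common: ∅.
  x = 8: f ≡ 0 at y ∈ {2}; g ≡ 0 at y ∈ {4}; common: ∅.
  x = 9: f ≡ 0 at y ∈ {7}; g ≡ 0 at y ∈ {2, 7}; common: {7}.
  x = 10: f ≡ 0 at y ∈ {1}; g ≡ 0 at y ∈ {2, 8}; common: ∅.
Collecting: common zeros = {(9, 7)}, so the count is 1.
Comparison with the Bézout bound: 1 ≤ 2 = deg(f)·deg(g), as expected for curves with no common component (the affine F_11-count falls short of the bound because intersections may lie at infinity, over extension fields, or carry multiplicity).


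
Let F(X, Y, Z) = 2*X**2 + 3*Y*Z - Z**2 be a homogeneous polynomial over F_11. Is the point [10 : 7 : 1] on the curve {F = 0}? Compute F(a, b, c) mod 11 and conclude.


F(10,7,1) ≡ 0 (mod 11); P is on the curve.

Evaluate F(10, 7, 1) term-by-term (mod 11).
  2*X**2 ↦ 2·100·1·1 = 200
  3*Y*Z ↦ 3·1·7·1 = 21
  -Z**2 ↦ -1·1·1·1 = -1
Sum: F(10, 7, 1) = (200) + (21) + (-1) = 220.
Reducing mod 11: 220 ≡ 0 (mod 11).
Since F(a, b, c) ≡ 0 (mod 11), P lies on the curve.


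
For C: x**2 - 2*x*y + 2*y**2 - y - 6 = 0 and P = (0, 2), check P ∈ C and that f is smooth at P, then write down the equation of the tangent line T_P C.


Tangent line at P: -4*x + 7*y - 14 = 0.

Step 1: f(0, 2) = 0, so P lies on C.
Step 2: partial derivatives
  f_x(x, y) = 2*x - 2*y, f_y(x, y) = -2*x + 4*y - 1.
  f_x(P) = -4, f_y(P) = 7 (gradient nonzero, so P is smooth).
Step 3: tangent line at P: -4·(x − 0) + 7·(y − 2) = 0.
Expanding: -4*x + 7*y - 14 = 0.


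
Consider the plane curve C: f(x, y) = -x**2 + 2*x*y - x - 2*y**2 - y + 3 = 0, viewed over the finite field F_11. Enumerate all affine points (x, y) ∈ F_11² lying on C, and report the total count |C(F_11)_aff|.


Affine F_11-points: {(0, 1), (0, 4), (1, 1), (1, 5), (4, 2), (4, 7), (7, 4), (7, 8), (8, 5), (8, 8), (9, 7), (10, 2)}; count = 12.

For each of the 121 pairs (x, y) ∈ F_11², evaluate f(x, y) mod 11. Record the zeros.
  x = 0: [0↦3, 1↦0, 2↦4, 3↦4, 4↦0, 5↦3, 6↦2, 7↦8, 8↦10, 9↦8, 10↦2]  zeros at y ∈ {1, 4}
  x = 1: [0↦1, 1↦0, 2↦6, 3↦8, 4↦6, 5↦0, 6↦1, 7↦9, 8↦2, 9↦2, 10↦9]  zeros at y ∈ {1, 5}
  x = 2: [0↦8, 1↦9, 2↦6, 3↦10, 4↦10, 5↦6, 6↦9, 7↦8, 8↦3, 9↦5, 10↦3]  zeros at y ∈ ∅
  x = 3: [0↦2, 1↦5, 2↦4, 3↦10, 4↦1, 5↦10, 6↦4, 7↦5, 8↦2, 9↦6, 10↦6]  zeros at y ∈ ∅
  x = 4: [0↦5, 1↦10, 2↦0, 3↦8, 4↦1, 5↦1, 6↦8, 7↦0, 8↦10, 9↦5, 10↦7]  zeros at y ∈ {2, 7}
  x = 5: [0↦6, 1↦2, 2↦5, 3↦4, 4↦10, 5↦1, 6↦10, 7↦4, 8↦5, 9↦2, 10↦6]  zeros at y ∈ ∅
  x = 6: [0↦5, 1↦3, 2↦8, 3↦9, 4↦6, 5↦10, 6↦10, 7↦6, 8↦9, 9↦8, 10↦3]  zeros at y ∈ ∅
  x = 7: [0↦2, 1↦2, 2↦9, 3↦1, 4↦0, 5↦6, 6↦8, 7↦6, 8↦0, 9↦1, 10↦9]  zeros at y ∈ {4, 8}
  x = 8: [0↦8, 1↦10, 2↦8, 3↦2, 4↦3, 5↦0, 6↦4, 7↦4, 8↦0, 9↦3, 10↦2]  zeros at y ∈ {5, 8}
  x = 9: [0↦1, 1↦5, 2↦5, 3↦1, 4↦4, 5↦3, 6↦9, 7↦0, 8↦9, 9↦3, 10↦4]  zeros at y ∈ {7}
  x = 10: [0↦3, 1↦9, 2↦0, 3↦9, 4↦3, 5↦4, 6↦1, 7↦5, 8↦5, 9↦1, 10↦4]  zeros at y ∈ {2}
Collecting zeros: affine points = {(0, 1), (0, 4), (1, 1), (1, 5), (4, 2), (4, 7), (7, 4), (7, 8), (8, 5), (8, 8), (9, 7), (10, 2)}.
Total count |C(F_11)_aff| = 12.


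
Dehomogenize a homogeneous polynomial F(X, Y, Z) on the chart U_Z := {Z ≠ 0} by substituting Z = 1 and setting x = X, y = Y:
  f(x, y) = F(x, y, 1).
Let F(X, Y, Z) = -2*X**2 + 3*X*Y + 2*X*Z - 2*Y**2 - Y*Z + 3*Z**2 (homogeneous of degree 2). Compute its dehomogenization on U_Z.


f(x, y) = -2*x**2 + 3*x*y + 2*x - 2*y**2 - y + 3

On U_Z we set Z = 1. Each monomial c·X^i·Y^j·Z^k in F becomes c·x^i·y^j·1^k = c·x^i·y^j.
Substituting Z = 1: F(X, Y, 1) = -2*x**2 + 3*x*y + 2*x - 2*y**2 - y + 3.
Note: deg(f) ≤ deg(F) = 2; strict inequality happens when F is divisible by Z (lost terms).


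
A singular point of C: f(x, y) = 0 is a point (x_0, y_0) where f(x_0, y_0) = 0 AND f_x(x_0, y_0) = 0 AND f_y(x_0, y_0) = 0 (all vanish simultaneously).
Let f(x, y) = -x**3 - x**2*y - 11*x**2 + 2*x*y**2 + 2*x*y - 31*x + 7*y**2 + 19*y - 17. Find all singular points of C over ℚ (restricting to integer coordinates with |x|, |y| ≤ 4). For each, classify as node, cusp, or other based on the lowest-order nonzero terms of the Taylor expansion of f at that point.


Singular points: {(-3, -2)}; classification: cusp.

Compute partial derivatives:
  f_x = -3*x**2 - 2*x*y - 22*x + 2*y**2 + 2*y - 31.
  f_y = -x**2 + 4*x*y + 2*x + 14*y + 19.
Scan x_0 ∈ {−4, ..., 4}. For each x_0, f_y(x_0, y) is a polynomial in y; find its integer roots y ∈ {−4, ..., 4}, then test f_x and f at those candidates.
  x = -4: f_y(-4, y) = -2*y - 5; no integer root y with |y| ≤ 4.
  x = -3: f_y(-3, y) = 2*y + 4; vanishes at y ∈ {-2}. (-3, -2): f_x = 0, f = 0 — SINGULAR.
  x = -2: f_y(-2, y) = 6*y + 11; no integer root y with |y| ≤ 4.
  x = -1: f_y(-1, y) = 10*y + 16; no integer root y with |y| ≤ 4.
  x = 0: f_y(0, y) = 14*y + 19; no integer root y with |y| ≤ 4.
  x = 1: f_y(1, y) = 18*y + 20; no integer root y with |y| ≤ 4.
  x = 2: f_y(2, y) = 22*y + 19; no integer root y with |y| ≤ 4.
  x = 3: f_y(3, y) = 26*y + 16; no integer root y with |y| ≤ 4.
  x = 4: f_y(4, y) = 30*y + 11; no integer root y with |y| ≤ 4.
Only singular point on the grid: (-3, -2).
Classify: substitute x = -3 + u, y = -2 + v and expand: f = -u**3 - u**2*v + 2*u*v**2 + v**2.
No constant or linear terms (consistent with a singular point). Quadratic part: v**2. Cubic part: -u**3 - u**2*v + 2*u*v**2.
The quadratic part v**2 is a perfect square, so there is a single (double) tangent line v = 0, i.e. y = -2. Restricting the cubic part to that line (v = 0) leaves -u**3 ≠ 0, so f is not divisible by v and the branch is v² ≈ u**3 to lowest order — this is a cusp.
Classification: cusp.


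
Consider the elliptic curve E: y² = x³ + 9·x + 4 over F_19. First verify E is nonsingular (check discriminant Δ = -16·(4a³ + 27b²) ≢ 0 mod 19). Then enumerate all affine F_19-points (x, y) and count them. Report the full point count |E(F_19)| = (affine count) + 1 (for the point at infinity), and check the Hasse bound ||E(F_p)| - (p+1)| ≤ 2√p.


Affine points = {(0, 2), (0, 17), (2, 7), (2, 12), (3, 1), (3, 18), (4, 3), (4, 16), (7, 7), (7, 12), (9, 4), (9, 15), (10, 7), (10, 12), (11, 3), (11, 16), (12, 4), (12, 15), (13, 0), (14, 9), (14, 10), (16, 8), (16, 11), (17, 4), (17, 15)}; affine count = 25; |E(F_19)| = 26.

Discriminant check: Δ ∝ 4a³ + 27b² = 4·9³ + 27·4² = 4·729 + 27·16 ≡ 4 (mod 19). Nonzero ⇒ E is nonsingular.
For each x ∈ F_19, compute rhs = x³ + 9·x + 4 mod 19, then count y ∈ F_19 with y² ≡ rhs.
  x = 0: rhs = 4, matching y values: 2, 17 (2 points).
  x = 1: rhs = 14, matching y values: none (0 points).
  x = 2: rhs = 11, matching y values: 7, 12 (2 points).
  x = 3: rhs = 1, matching y values: 1, 18 (2 points).
  x = 4: rhs = 9, matching y values: 3, 16 (2 points).
  x = 5: rhs = 3, matching y values: none (0 points).
  x = 6: rhs = 8, matching y values: none (0 points).
  x = 7: rhs = 11, matching y values: 7, 12 (2 points).
  x = 8: rhs = 18, matching y values: none (0 points).
  x = 9: rhs = 16, matching y values: 4, 15 (2 points).
  x = 10: rhs = 11, matching y values: 7, 12 (2 points).
  x = 11: rhs = 9, matching y values: 3, 16 (2 points).
  x = 12: rhs = 16, matching y values: 4, 15 (2 points).
  x = 13: rhs = 0, matching y values: 0 (1 points).
  x = 14: rhs = 5, matching y values: 9, 10 (2 points).
  x = 15: rhs = 18, matching y values: none (0 points).
  x = 16: rhs = 7, matching y values: 8, 11 (2 points).
  x = 17: rhs = 16, matching y values: 4, 15 (2 points).
  x = 18: rhs = 13, matching y values: none (0 points).
Total affine count: 25.
Full point count |E(F_19)| = 25 + 1 = 26.
Hasse bound: |26 − (19+1)| = |6| = 6 ≤ 2√19 ≈ 8.7178 ✓.


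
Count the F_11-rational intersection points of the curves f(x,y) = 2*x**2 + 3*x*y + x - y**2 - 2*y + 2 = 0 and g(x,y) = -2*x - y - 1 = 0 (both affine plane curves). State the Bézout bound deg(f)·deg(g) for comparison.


Common zeros: {(2, 6), (6, 9)}; count = 2; Bézout bound = 2.

deg(f) = 2, deg(g) = 1, so Bézout bound = 2.
Scan x ∈ F_11. For each x, list the y ∈ F_11 with f(x, y) ≡ 0 and those with g(x, y) ≡ 0 (mod 11); the common zeros in that column are the intersection.
  x = 0: f ≡ 0 at y ∈ {4, 5}; g ≡ 0 at y ∈ {10}; common: ∅.
  x = 1: f ≡ 0 at y ∈ ∅; g ≡ 0 at y ∈ {8}; common: ∅.
  x = 2: f ≡ 0 at y ∈ {6, 9}; g ≡ 0 at y ∈ {6}; common: {6}.
  x = 3: f ≡ 0 at y ∈ {2, 5}; g ≡ 0 at y ∈ {4}; common: ∅.
  x = 4: f ≡ 0 at y ∈ ∅; g ≡ 0 at y ∈ {2}; common: ∅.
  x = 5: f ≡ 0 at y ∈ {6, 7}; g ≡ 0 at y ∈ {0}; common: ∅.
  x = 6: f ≡ 0 at y ∈ {7, 9}; g ≡ 0 at y ∈ {9}; common: {9}.
  x = 7: f ≡ 0 at y ∈ ∅; g ≡ 0 at y ∈ {7}; common: ∅.
  x = 8: f ≡ 0 at y ∈ ∅; g ≡ 0 at y ∈ {5}; common: ∅.
  x = 9: f ≡ 0 at y ∈ ∅; g ≡ 0 at y ∈ {3}; common: ∅.
  x = 10: f ≡ 0 at y ∈ {2, 4}; g ≡ 0 at y ∈ {1}; common: ∅.
Collecting: common zeros = {(2, 6), (6, 9)}, so the count is 2.
Comparison with the Bézout bound: 2 ≤ 2 = deg(f)·deg(g), as expected for curves with no common component (the bound is attained).


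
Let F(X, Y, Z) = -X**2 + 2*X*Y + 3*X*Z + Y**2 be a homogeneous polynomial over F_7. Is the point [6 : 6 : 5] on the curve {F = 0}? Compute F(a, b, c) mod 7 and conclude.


F(6,6,5) ≡ 1 (mod 7); P is NOT on the curve.

Evaluate F(6, 6, 5) term-by-term (mod 7).
  -X**2 ↦ -1·36·1·1 = -36
  2*X*Y ↦ 2·6·6·1 = 72
  3*X*Z ↦ 3·6·1·5 = 90
  Y**2 ↦ 1·1·36·1 = 36
Sum: F(6, 6, 5) = (-36) + (72) + (90) + (36) = 162.
Reducing mod 7: 162 ≡ 1 (mod 7).
Since F(a, b, c) ≡ 1 ≠ 0 (mod 7), P does NOT lie on the curve.


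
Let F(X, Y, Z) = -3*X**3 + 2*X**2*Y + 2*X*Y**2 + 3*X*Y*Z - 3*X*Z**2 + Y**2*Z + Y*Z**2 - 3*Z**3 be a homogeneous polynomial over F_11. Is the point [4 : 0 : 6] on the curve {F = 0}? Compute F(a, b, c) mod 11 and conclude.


F(4,0,6) ≡ 4 (mod 11); P is NOT on the curve.

Evaluate F(4, 0, 6) term-by-term (mod 11).
  -3*X**3 ↦ -3·64·1·1 = -192
  2*X**2*Y ↦ 2·16·0·1 = 0
  2*X*Y**2 ↦ 2·4·0·1 = 0
  3*X*Y*Z ↦ 3·4·0·6 = 0
  -3*X*Z**2 ↦ -3·4·1·36 = -432
  Y**2*Z ↦ 1·1·0·6 = 0
  Y*Z**2 ↦ 1·1·0·36 = 0
  -3*Z**3 ↦ -3·1·1·216 = -648
Sum: F(4, 0, 6) = (-192) + (0) + (0) + (0) + (-432) + (0) + (0) + (-648) = -1272.
Reducing mod 11: -1272 ≡ 4 (mod 11).
Since F(a, b, c) ≡ 4 ≠ 0 (mod 11), P does NOT lie on the curve.


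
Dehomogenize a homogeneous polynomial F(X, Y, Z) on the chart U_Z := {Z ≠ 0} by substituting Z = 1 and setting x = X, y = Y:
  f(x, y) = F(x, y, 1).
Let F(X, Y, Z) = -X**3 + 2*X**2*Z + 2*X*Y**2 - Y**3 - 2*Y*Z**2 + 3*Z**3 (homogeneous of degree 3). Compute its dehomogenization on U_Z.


f(x, y) = -x**3 + 2*x**2 + 2*x*y**2 - y**3 - 2*y + 3

On U_Z we set Z = 1. Each monomial c·X^i·Y^j·Z^k in F becomes c·x^i·y^j·1^k = c·x^i·y^j.
Substituting Z = 1: F(X, Y, 1) = -x**3 + 2*x**2 + 2*x*y**2 - y**3 - 2*y + 3.
Note: deg(f) ≤ deg(F) = 3; strict inequality happens when F is divisible by Z (lost terms).


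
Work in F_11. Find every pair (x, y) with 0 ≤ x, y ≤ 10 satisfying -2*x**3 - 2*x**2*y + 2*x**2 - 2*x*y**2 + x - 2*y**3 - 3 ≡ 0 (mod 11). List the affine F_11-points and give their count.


Affine F_11-points: {(0, 5), (1, 10), (2, 8), (3, 3), (3, 6), (3, 10), (4, 7), (5, 0), (8, 0), (9, 4), (9, 10), (10, 0)}; count = 12.

For each of the 121 pairs (x, y) ∈ F_11², evaluate f(x, y) mod 11. Record the zeros.
  x = 0: [0↦8, 1↦6, 2↦3, 3↦9, 4↦1, 5↦0, 6↦5, 7↦4, 8↦7, 9↦2, 10↦10]  zeros at y ∈ {5}
  x = 1: [0↦9, 1↦3, 2↦3, 3↦8, 4↦6, 5↦7, 6↦10, 7↦3, 8↦7, 9↦10, 10↦0]  zeros at y ∈ {10}
  x = 2: [0↦2, 1↦10, 2↦9, 3↦9, 4↦9, 5↦8, 6↦5, 7↦10, 8↦0, 9↦7, 10↦8]  zeros at y ∈ {8}
  x = 3: [0↦8, 1↦4, 2↦9, 3↦0, 4↦9, 5↦2, 6↦0, 7↦2, 8↦7, 9↦3, 10↦0]  zeros at y ∈ {3, 6, 10}
  x = 4: [0↦4, 1↦6, 2↦2, 3↦2, 4↦5, 5↦10, 6↦5, 7↦0, 8↦5, 9↦8, 10↦8]  zeros at y ∈ {7}
  x = 5: [0↦0, 1↦4, 2↦9, 3↦3, 4↦7, 5↦9, 6↦8, 7↦3, 8↦4, 9↦10, 10↦9]  zeros at y ∈ {0}
  x = 6: [0↦6, 1↦8, 2↦7, 3↦2, 4↦3, 5↦9, 6↦8, 7↦10, 8↦3, 9↦8, 10↦2]  zeros at y ∈ ∅
  x = 7: [0↦10, 1↦6, 2↦6, 3↦9, 4↦3, 5↦9, 6↦4, 7↦9, 8↦1, 9↦1, 10↦8]  zeros at y ∈ ∅
  x = 8: [0↦0, 1↦8, 2↦5, 3↦1, 4↦6, 5↦8, 6↦6, 7↦10, 8↦8, 9↦10, 10↦4]  zeros at y ∈ {0}
  x = 9: [0↦8, 1↦2, 2↦3, 3↦10, 4↦0, 5↦5, 6↦2, 7↦1, 8↦1, 9↦1, 10↦0]  zeros at y ∈ {4, 10}
  x = 10: [0↦0, 1↦9, 2↦10, 3↦2, 4↦6, 5↦10, 6↦2, 7↦3, 8↦1, 9↦6, 10↦6]  zeros at y ∈ {0}
Collecting zeros: affine points = {(0, 5), (1, 10), (2, 8), (3, 3), (3, 6), (3, 10), (4, 7), (5, 0), (8, 0), (9, 4), (9, 10), (10, 0)}.
Total count |C(F_11)_aff| = 12.


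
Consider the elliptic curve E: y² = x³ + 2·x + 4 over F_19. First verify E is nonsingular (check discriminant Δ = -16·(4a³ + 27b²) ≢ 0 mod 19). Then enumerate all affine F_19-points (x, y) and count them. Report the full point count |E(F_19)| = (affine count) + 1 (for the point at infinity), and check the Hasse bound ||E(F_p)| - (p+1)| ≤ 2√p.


Affine points = {(0, 2), (0, 17), (1, 8), (1, 11), (2, 4), (2, 15), (4, 0), (5, 5), (5, 14), (6, 2), (6, 17), (7, 0), (8, 0), (10, 6), (10, 13), (13, 2), (13, 17), (16, 3), (16, 16), (17, 7), (17, 12), (18, 1), (18, 18)}; affine count = 23; |E(F_19)| = 24.

Discriminant check: Δ ∝ 4a³ + 27b² = 4·2³ + 27·4² = 4·8 + 27·16 ≡ 8 (mod 19). Nonzero ⇒ E is nonsingular.
For each x ∈ F_19, compute rhs = x³ + 2·x + 4 mod 19, then count y ∈ F_19 with y² ≡ rhs.
  x = 0: rhs = 4, matching y values: 2, 17 (2 points).
  x = 1: rhs = 7, matching y values: 8, 11 (2 points).
  x = 2: rhs = 16, matching y values: 4, 15 (2 points).
  x = 3: rhs = 18, matching y values: none (0 points).
  x = 4: rhs = 0, matching y values: 0 (1 points).
  x = 5: rhs = 6, matching y values: 5, 14 (2 points).
  x = 6: rhs = 4, matching y values: 2, 17 (2 points).
  x = 7: rhs = 0, matching y values: 0 (1 points).
  x = 8: rhs = 0, matching y values: 0 (1 points).
  x = 9: rhs = 10, matching y values: none (0 points).
  x = 10: rhs = 17, matching y values: 6, 13 (2 points).
  x = 11: rhs = 8, matching y values: none (0 points).
  x = 12: rhs = 8, matching y values: none (0 points).
  x = 13: rhs = 4, matching y values: 2, 17 (2 points).
  x = 14: rhs = 2, matching y values: none (0 points).
  x = 15: rhs = 8, matching y values: none (0 points).
  x = 16: rhs = 9, matching y values: 3, 16 (2 points).
  x = 17: rhs = 11, matching y values: 7, 12 (2 points).
  x = 18: rhs = 1, matching y values: 1, 18 (2 points).
Total affine count: 23.
Full point count |E(F_19)| = 23 + 1 = 24.
Hasse bound: |24 − (19+1)| = |4| = 4 ≤ 2√19 ≈ 8.7178 ✓.


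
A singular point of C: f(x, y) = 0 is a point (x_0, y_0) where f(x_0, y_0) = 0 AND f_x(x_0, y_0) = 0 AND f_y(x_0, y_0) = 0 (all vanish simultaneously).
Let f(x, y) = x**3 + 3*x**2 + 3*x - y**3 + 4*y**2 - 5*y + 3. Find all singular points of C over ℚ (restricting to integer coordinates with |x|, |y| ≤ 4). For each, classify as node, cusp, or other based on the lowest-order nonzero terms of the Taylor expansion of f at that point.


Singular points: {(-1, 1)}; classification: cusp.

Compute partial derivatives:
  f_x = 3*x**2 + 6*x + 3.
  f_y = -3*y**2 + 8*y - 5.
Scan x_0 ∈ {−4, ..., 4}. For each x_0, f_y(x_0, y) is a polynomial in y; find its integer roots y ∈ {−4, ..., 4}, then test f_x and f at those candidates.
  x = -4: f_y(-4, y) = -3*y**2 + 8*y - 5; vanishes at y ∈ {1}. (-4, 1): f_x = 27 ≠ 0.
  x = -3: f_y(-3, y) = -3*y**2 + 8*y - 5; vanishes at y ∈ {1}. (-3, 1): f_x = 12 ≠ 0.
  x = -2: f_y(-2, y) = -3*y**2 + 8*y - 5; vanishes at y ∈ {1}. (-2, 1): f_x = 3 ≠ 0.
  x = -1: f_y(-1, y) = -3*y**2 + 8*y - 5; vanishes at y ∈ {1}. (-1, 1): f_x = 0, f = 0 — SINGULAR.
  x = 0: f_y(0, y) = -3*y**2 + 8*y - 5; vanishes at y ∈ {1}. (0, 1): f_x = 3 ≠ 0.
  x = 1: f_y(1, y) = -3*y**2 + 8*y - 5; vanishes at y ∈ {1}. (1, 1): f_x = 12 ≠ 0.
  x = 2: f_y(2, y) = -3*y**2 + 8*y - 5; vanishes at y ∈ {1}. (2, 1): f_x = 27 ≠ 0.
  x = 3: f_y(3, y) = -3*y**2 + 8*y - 5; vanishes at y ∈ {1}. (3, 1): f_x = 48 ≠ 0.
  x = 4: f_y(4, y) = -3*y**2 + 8*y - 5; vanishes at y ∈ {1}. (4, 1): f_x = 75 ≠ 0.
Only singular point on the grid: (-1, 1).
Classify: substitute x = -1 + u, y = 1 + v and expand: f = u**3 - v**3 + v**2.
No constant or linear terms (consistent with a singular point). Quadratic part: v**2. Cubic part: u**3 - v**3.
The quadratic part v**2 is a perfect square, so there is a single (double) tangent line v = 0, i.e. y = 1. Restricting the cubic part to that line (v = 0) leaves u**3 ≠ 0, so f is not divisible by v and the branch is v² ≈ -u**3 to lowest order — this is a cusp.
Classification: cusp.


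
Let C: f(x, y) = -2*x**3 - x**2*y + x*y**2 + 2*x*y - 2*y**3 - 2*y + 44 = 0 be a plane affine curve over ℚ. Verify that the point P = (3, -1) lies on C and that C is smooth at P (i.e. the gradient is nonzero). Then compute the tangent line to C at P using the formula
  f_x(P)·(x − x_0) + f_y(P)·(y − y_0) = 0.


Tangent line at P: -49*x - 17*y + 130 = 0.

Step 1: f(3, -1) = 0, so P lies on C.
Step 2: partial derivatives
  f_x(x, y) = -6*x**2 - 2*x*y + y**2 + 2*y, f_y(x, y) = -x**2 + 2*x*y + 2*x - 6*y**2 - 2.
  f_x(P) = -49, f_y(P) = -17 (gradient nonzero, so P is smooth).
Step 3: tangent line at P: -49·(x − 3) + -17·(y − -1) = 0.
Expanding: -49*x - 17*y + 130 = 0.


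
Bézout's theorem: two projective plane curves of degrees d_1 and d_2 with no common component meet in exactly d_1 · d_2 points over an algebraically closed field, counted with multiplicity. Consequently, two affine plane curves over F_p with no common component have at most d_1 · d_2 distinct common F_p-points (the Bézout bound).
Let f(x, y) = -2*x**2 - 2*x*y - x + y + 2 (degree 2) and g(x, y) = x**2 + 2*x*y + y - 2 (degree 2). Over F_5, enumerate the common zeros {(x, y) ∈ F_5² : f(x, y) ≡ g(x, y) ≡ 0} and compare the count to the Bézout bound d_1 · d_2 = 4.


Common zeros: ∅; count = 0; Bézout bound = 4.

deg(f) = 2, deg(g) = 2, so Bézout bound = 4.
Scan x ∈ F_5. For each x, list the y ∈ F_5 with f(x, y) ≡ 0 and those with g(x, y) ≡ 0 (mod 5); the common zeros in that column are the intersection.
  x = 0: f ≡ 0 at y ∈ {3}; g ≡ 0 at y ∈ {2}; common: ∅.
  x = 1: f ≡ 0 at y ∈ {4}; g ≡ 0 at y ∈ {2}; common: ∅.
  x = 2: f ≡ 0 at y ∈ {4}; g ≡ 0 at y ∈ ∅; common: ∅.
  x = 3: f ≡ 0 at y ∈ ∅; g ≡ 0 at y ∈ {4}; common: ∅.
  x = 4: f ≡ 0 at y ∈ {3}; g ≡ 0 at y ∈ {4}; common: ∅.
Collecting: common zeros = ∅, so the count is 0.
Comparison with the Bézout bound: 0 ≤ 4 = deg(f)·deg(g), as expected for curves with no common component (the affine F_5-count falls short of the bound because intersections may lie at infinity, over extension fields, or carry multiplicity).


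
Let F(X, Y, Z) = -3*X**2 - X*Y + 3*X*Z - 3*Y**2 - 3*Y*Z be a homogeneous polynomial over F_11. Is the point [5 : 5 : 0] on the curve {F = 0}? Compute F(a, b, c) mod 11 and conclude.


F(5,5,0) ≡ 1 (mod 11); P is NOT on the curve.

Evaluate F(5, 5, 0) term-by-term (mod 11).
  -3*X**2 ↦ -3·25·1·1 = -75
  -X*Y ↦ -1·5·5·1 = -25
  3*X*Z ↦ 3·5·1·0 = 0
  -3*Y**2 ↦ -3·1·25·1 = -75
  -3*Y*Z ↦ -3·1·5·0 = 0
Sum: F(5, 5, 0) = (-75) + (-25) + (0) + (-75) + (0) = -175.
Reducing mod 11: -175 ≡ 1 (mod 11).
Since F(a, b, c) ≡ 1 ≠ 0 (mod 11), P does NOT lie on the curve.


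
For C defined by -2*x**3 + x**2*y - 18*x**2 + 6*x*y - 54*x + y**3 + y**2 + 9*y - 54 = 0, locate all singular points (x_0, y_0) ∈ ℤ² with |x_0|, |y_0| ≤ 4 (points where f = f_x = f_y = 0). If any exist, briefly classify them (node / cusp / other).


Singular points: {(-3, 0)}; classification: cusp.

Compute partial derivatives:
  f_x = -6*x**2 + 2*x*y - 36*x + 6*y - 54.
  f_y = x**2 + 6*x + 3*y**2 + 2*y + 9.
Scan x_0 ∈ {−4, ..., 4}. For each x_0, f_y(x_0, y) is a polynomial in y; find its integer roots y ∈ {−4, ..., 4}, then test f_x and f at those candidates.
  x = -4: f_y(-4, y) = 3*y**2 + 2*y + 1; no integer root y with |y| ≤ 4.
  x = -3: f_y(-3, y) = 3*y**2 + 2*y; vanishes at y ∈ {0}. (-3, 0): f_x = 0, f = 0 — SINGULAR.
  x = -2: f_y(-2, y) = 3*y**2 + 2*y + 1; no integer root y with |y| ≤ 4.
  x = -1: f_y(-1, y) = 3*y**2 + 2*y + 4; no integer root y with |y| ≤ 4.
  x = 0: f_y(0, y) = 3*y**2 + 2*y + 9; no integer root y with |y| ≤ 4.
  x = 1: f_y(1, y) = 3*y**2 + 2*y + 16; no integer root y with |y| ≤ 4.
  x = 2: f_y(2, y) = 3*y**2 + 2*y + 25; no integer root y with |y| ≤ 4.
  x = 3: f_y(3, y) = 3*y**2 + 2*y + 36; no integer root y with |y| ≤ 4.
  x = 4: f_y(4, y) = 3*y**2 + 2*y + 49; no integer root y with |y| ≤ 4.
Only singular point on the grid: (-3, 0).
Classify: substitute x = -3 + u, y = 0 + v and expand: f = -2*u**3 + u**2*v + v**3 + v**2.
No constant or linear terms (consistent with a singular point). Quadratic part: v**2. Cubic part: -2*u**3 + u**2*v + v**3.
The quadratic part v**2 is a perfect square, so there is a single (double) tangent line v = 0, i.e. y = 0. Restricting the cubic part to that line (v = 0) leaves -2*u**3 ≠ 0, so f is not divisible by v and the branch is v² ≈ 2*u**3 to lowest order — this is a cusp.
Classification: cusp.


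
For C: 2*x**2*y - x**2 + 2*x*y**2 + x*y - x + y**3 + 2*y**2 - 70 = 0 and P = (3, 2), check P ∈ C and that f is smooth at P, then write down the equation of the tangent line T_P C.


Tangent line at P: 27*x + 65*y - 211 = 0.

Step 1: f(3, 2) = 0, so P lies on C.
Step 2: partial derivatives
  f_x(x, y) = 4*x*y - 2*x + 2*y**2 + y - 1, f_y(x, y) = 2*x**2 + 4*x*y + x + 3*y**2 + 4*y.
  f_x(P) = 27, f_y(P) = 65 (gradient nonzero, so P is smooth).
Step 3: tangent line at P: 27·(x − 3) + 65·(y − 2) = 0.
Expanding: 27*x + 65*y - 211 = 0.


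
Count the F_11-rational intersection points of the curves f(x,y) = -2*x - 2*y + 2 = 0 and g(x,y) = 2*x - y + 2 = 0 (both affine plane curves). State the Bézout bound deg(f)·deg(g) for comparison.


Common zeros: {(7, 5)}; count = 1; Bézout bound = 1.

deg(f) = 1, deg(g) = 1, so Bézout bound = 1.
Scan x ∈ F_11. For each x, list the y ∈ F_11 with f(x, y) ≡ 0 and those with g(x, y) ≡ 0 (mod 11); the common zeros in that column are the intersection.
  x = 0: f ≡ 0 at y ∈ {1}; g ≡ 0 at y ∈ {2}; common: ∅.
  x = 1: f ≡ 0 at y ∈ {0}; g ≡ 0 at y ∈ {4}; common: ∅.
  x = 2: f ≡ 0 at y ∈ {10}; g ≡ 0 at y ∈ {6}; common: ∅.
  x = 3: f ≡ 0 at y ∈ {9}; g ≡ 0 at y ∈ {8}; common: ∅.
  x = 4: f ≡ 0 at y ∈ {8}; g ≡ 0 at y ∈ {10}; common: ∅.
  x = 5: f ≡ 0 at y ∈ {7}; g ≡ 0 at y ∈ {1}; common: ∅.
  x = 6: f ≡ 0 at y ∈ {6}; g ≡ 0 at y ∈ {3}; common: ∅.
  x = 7: f ≡ 0 at y ∈ {5}; g ≡ 0 at y ∈ {5}; common: {5}.
  x = 8: f ≡ 0 at y ∈ {4}; g ≡ 0 at y ∈ {7}; common: ∅.
  x = 9: f ≡ 0 at y ∈ {3}; g ≡ 0 at y ∈ {9}; common: ∅.
  x = 10: f ≡ 0 at y ∈ {2}; g ≡ 0 at y ∈ {0}; common: ∅.
Collecting: common zeros = {(7, 5)}, so the count is 1.
Comparison with the Bézout bound: 1 ≤ 1 = deg(f)·deg(g), as expected for curves with no common component (the bound is attained).


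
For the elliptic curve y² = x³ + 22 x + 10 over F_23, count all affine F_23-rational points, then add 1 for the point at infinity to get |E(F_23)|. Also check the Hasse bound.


Affine points = {(2, 4), (2, 19), (4, 1), (4, 22), (6, 6), (6, 17), (7, 1), (7, 22), (8, 10), (8, 13), (12, 1), (12, 22), (13, 3), (13, 20), (14, 7), (14, 16), (15, 9), (15, 14), (20, 3), (20, 20), (21, 2), (21, 21)}; affine count = 22; |E(F_23)| = 23.

Discriminant check: Δ ∝ 4a³ + 27b² = 4·22³ + 27·10² = 4·10648 + 27·100 ≡ 5 (mod 23). Nonzero ⇒ E is nonsingular.
For each x ∈ F_23, compute rhs = x³ + 22·x + 10 mod 23, then count y ∈ F_23 with y² ≡ rhs.
  x = 0: rhs = 10, matching y values: none (0 points).
  x = 1: rhs = 10, matching y values: none (0 points).
  x = 2: rhs = 16, matching y values: 4, 19 (2 points).
  x = 3: rhs = 11, matching y values: none (0 points).
  x = 4: rhs = 1, matching y values: 1, 22 (2 points).
  x = 5: rhs = 15, matching y values: none (0 points).
  x = 6: rhs = 13, matching y values: 6, 17 (2 points).
  x = 7: rhs = 1, matching y values: 1, 22 (2 points).
  x = 8: rhs = 8, matching y values: 10, 13 (2 points).
  x = 9: rhs = 17, matching y values: none (0 points).
  x = 10: rhs = 11, matching y values: none (0 points).
  x = 11: rhs = 19, matching y values: none (0 points).
  x = 12: rhs = 1, matching y values: 1, 22 (2 points).
  x = 13: rhs = 9, matching y values: 3, 20 (2 points).
  x = 14: rhs = 3, matching y values: 7, 16 (2 points).
  x = 15: rhs = 12, matching y values: 9, 14 (2 points).
  x = 16: rhs = 19, matching y values: none (0 points).
  x = 17: rhs = 7, matching y values: none (0 points).
  x = 18: rhs = 5, matching y values: none (0 points).
  x = 19: rhs = 19, matching y values: none (0 points).
  x = 20: rhs = 9, matching y values: 3, 20 (2 points).
  x = 21: rhs = 4, matching y values: 2, 21 (2 points).
  x = 22: rhs = 10, matching y values: none (0 points).
Total affine count: 22.
Full point count |E(F_23)| = 22 + 1 = 23.
Hasse bound: |23 − (23+1)| = |-1| = 1 ≤ 2√23 ≈ 9.5917 ✓.


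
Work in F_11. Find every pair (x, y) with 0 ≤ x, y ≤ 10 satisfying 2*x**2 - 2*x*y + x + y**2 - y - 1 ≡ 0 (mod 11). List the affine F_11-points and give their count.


Affine F_11-points: {(0, 4), (0, 8), (1, 1), (1, 2), (2, 8), (5, 1), (5, 10), (6, 0), (6, 2), (9, 4), (10, 0), (10, 10)}; count = 12.

For each of the 121 pairs (x, y) ∈ F_11², evaluate f(x, y) mod 11. Record the zeros.
  x = 0: [0↦10, 1↦10, 2↦1, 3↦5, 4↦0, 5↦8, 6↦7, 7↦8, 8↦0, 9↦5, 10↦1]  zeros at y ∈ {4, 8}
  x = 1: [0↦2, 1↦0, 2↦0, 3↦2, 4↦6, 5↦1, 6↦9, 7↦8, 8↦9, 9↦1, 10↦6]  zeros at y ∈ {1, 2}
  x = 2: [0↦9, 1↦5, 2↦3, 3↦3, 4↦5, 5↦9, 6↦4, 7↦1, 8↦0, 9↦1, 10↦4]  zeros at y ∈ {8}
  x = 3: [0↦9, 1↦3, 2↦10, 3↦8, 4↦8, 5↦10, 6↦3, 7↦9, 8↦6, 9↦5, 10↦6]  zeros at y ∈ ∅
  x = 4: [0↦2, 1↦5, 2↦10, 3↦6, 4↦4, 5↦4, 6↦6, 7↦10, 8↦5, 9↦2, 10↦1]  zeros at y ∈ ∅
  x = 5: [0↦10, 1↦0, 2↦3, 3↦8, 4↦4, 5↦2, 6↦2, 7↦4, 8↦8, 9↦3, 10↦0]  zeros at y ∈ {1, 10}
  x = 6: [0↦0, 1↦10, 2↦0, 3↦3, 4↦8, 5↦4, 6↦2, 7↦2, 8↦4, 9↦8, 10↦3]  zeros at y ∈ {0, 2}
  x = 7: [0↦5, 1↦2, 2↦1, 3↦2, 4↦5, 5↦10, 6↦6, 7↦4, 8↦4, 9↦6, 10↦10]  zeros at y ∈ ∅
  x = 8: [0↦3, 1↦9, 2↦6, 3↦5, 4↦6, 5↦9, 6↦3, 7↦10, 8↦8, 9↦8, 10↦10]  zeros at y ∈ ∅
  x = 9: [0↦5, 1↦9, 2↦4, 3↦1, 4↦0, 5↦1, 6↦4, 7↦9, 8↦5, 9↦3, 10↦3]  zeros at y ∈ {4}
  x = 10: [0↦0, 1↦2, 2↦6, 3↦1, 4↦9, 5↦8, 6↦9, 7↦1, 8↦6, 9↦2, 10↦0]  zeros at y ∈ {0, 10}
Collecting zeros: affine points = {(0, 4), (0, 8), (1, 1), (1, 2), (2, 8), (5, 1), (5, 10), (6, 0), (6, 2), (9, 4), (10, 0), (10, 10)}.
Total count |C(F_11)_aff| = 12.


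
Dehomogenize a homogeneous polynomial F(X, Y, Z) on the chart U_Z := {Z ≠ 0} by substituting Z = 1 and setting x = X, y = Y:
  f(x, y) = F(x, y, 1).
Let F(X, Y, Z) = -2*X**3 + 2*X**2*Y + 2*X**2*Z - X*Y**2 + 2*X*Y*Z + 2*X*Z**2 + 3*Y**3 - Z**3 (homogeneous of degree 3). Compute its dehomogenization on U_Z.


f(x, y) = -2*x**3 + 2*x**2*y + 2*x**2 - x*y**2 + 2*x*y + 2*x + 3*y**3 - 1

On U_Z we set Z = 1. Each monomial c·X^i·Y^j·Z^k in F becomes c·x^i·y^j·1^k = c·x^i·y^j.
Substituting Z = 1: F(X, Y, 1) = -2*x**3 + 2*x**2*y + 2*x**2 - x*y**2 + 2*x*y + 2*x + 3*y**3 - 1.
Note: deg(f) ≤ deg(F) = 3; strict inequality happens when F is divisible by Z (lost terms).


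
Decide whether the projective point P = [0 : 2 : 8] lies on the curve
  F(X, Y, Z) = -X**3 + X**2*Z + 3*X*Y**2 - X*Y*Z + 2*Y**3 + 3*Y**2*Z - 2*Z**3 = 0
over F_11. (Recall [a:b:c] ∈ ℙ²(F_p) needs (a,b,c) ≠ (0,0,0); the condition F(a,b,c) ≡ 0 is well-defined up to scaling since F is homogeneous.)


F(0,2,8) ≡ 1 (mod 11); P is NOT on the curve.

Evaluate F(0, 2, 8) term-by-term (mod 11).
  -X**3 ↦ -1·0·1·1 = 0
  X**2*Z ↦ 1·0·1·8 = 0
  3*X*Y**2 ↦ 3·0·4·1 = 0
  -X*Y*Z ↦ -1·0·2·8 = 0
  2*Y**3 ↦ 2·1·8·1 = 16
  3*Y**2*Z ↦ 3·1·4·8 = 96
  -2*Z**3 ↦ -2·1·1·512 = -1024
Sum: F(0, 2, 8) = (0) + (0) + (0) + (0) + (16) + (96) + (-1024) = -912.
Reducing mod 11: -912 ≡ 1 (mod 11).
Since F(a, b, c) ≡ 1 ≠ 0 (mod 11), P does NOT lie on the curve.


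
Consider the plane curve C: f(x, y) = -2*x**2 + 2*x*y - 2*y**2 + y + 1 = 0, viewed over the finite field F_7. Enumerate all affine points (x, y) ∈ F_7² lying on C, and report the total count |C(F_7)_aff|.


Affine F_7-points: {(0, 1), (0, 3), (1, 1), (1, 4), (2, 0), (2, 6), (3, 3), (3, 4), (4, 2), (4, 6), (5, 0), (5, 2), (6, 5)}; count = 13.

For each of the 49 pairs (x, y) ∈ F_7², evaluate f(x, y) mod 7. Record the zeros.
  x = 0: [0↦1, 1↦0, 2↦2, 3↦0, 4↦1, 5↦5, 6↦5]  zeros at y ∈ {1, 3}
  x = 1: [0↦6, 1↦0, 2↦4, 3↦4, 4↦0, 5↦6, 6↦1]  zeros at y ∈ {1, 4}
  x = 2: [0↦0, 1↦3, 2↦2, 3↦4, 4↦2, 5↦3, 6↦0]  zeros at y ∈ {0, 6}
  x = 3: [0↦4, 1↦2, 2↦3, 3↦0, 4↦0, 5↦3, 6↦2]  zeros at y ∈ {3, 4}
  x = 4: [0↦4, 1↦4, 2↦0, 3↦6, 4↦1, 5↦6, 6↦0]  zeros at y ∈ {2, 6}
  x = 5: [0↦0, 1↦2, 2↦0, 3↦1, 4↦5, 5↦5, 6↦1]  zeros at y ∈ {0, 2}
  x = 6: [0↦6, 1↦3, 2↦3, 3↦6, 4↦5, 5↦0, 6↦5]  zeros at y ∈ {5}
Collecting zeros: affine points = {(0, 1), (0, 3), (1, 1), (1, 4), (2, 0), (2, 6), (3, 3), (3, 4), (4, 2), (4, 6), (5, 0), (5, 2), (6, 5)}.
Total count |C(F_7)_aff| = 13.


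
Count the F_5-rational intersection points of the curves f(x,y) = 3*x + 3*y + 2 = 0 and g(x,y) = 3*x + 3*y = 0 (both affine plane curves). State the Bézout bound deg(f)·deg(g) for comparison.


Common zeros: ∅; count = 0; Bézout bound = 1.

deg(f) = 1, deg(g) = 1, so Bézout bound = 1.
Scan x ∈ F_5. For each x, list the y ∈ F_5 with f(x, y) ≡ 0 and those with g(x, y) ≡ 0 (mod 5); the common zeros in that column are the intersection.
  x = 0: f ≡ 0 at y ∈ {1}; g ≡ 0 at y ∈ {0}; common: ∅.
  x = 1: f ≡ 0 at y ∈ {0}; g ≡ 0 at y ∈ {4}; common: ∅.
  x = 2: f ≡ 0 at y ∈ {4}; g ≡ 0 at y ∈ {3}; common: ∅.
  x = 3: f ≡ 0 at y ∈ {3}; g ≡ 0 at y ∈ {2}; common: ∅.
  x = 4: f ≡ 0 at y ∈ {2}; g ≡ 0 at y ∈ {1}; common: ∅.
Collecting: common zeros = ∅, so the count is 0.
Comparison with the Bézout bound: 0 ≤ 1 = deg(f)·deg(g), as expected for curves with no common component (the affine F_5-count falls short of the bound because intersections may lie at infinity, over extension fields, or carry multiplicity).


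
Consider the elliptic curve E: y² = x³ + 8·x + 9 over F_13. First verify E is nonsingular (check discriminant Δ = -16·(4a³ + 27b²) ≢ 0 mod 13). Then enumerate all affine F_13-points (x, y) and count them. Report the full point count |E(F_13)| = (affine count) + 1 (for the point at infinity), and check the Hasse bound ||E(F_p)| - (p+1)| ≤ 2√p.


Affine points = {(0, 3), (0, 10), (4, 1), (4, 12), (6, 0), (8, 0), (9, 2), (9, 11), (10, 6), (10, 7), (12, 0)}; affine count = 11; |E(F_13)| = 12.

Discriminant check: Δ ∝ 4a³ + 27b² = 4·8³ + 27·9² = 4·512 + 27·81 ≡ 10 (mod 13). Nonzero ⇒ E is nonsingular.
For each x ∈ F_13, compute rhs = x³ + 8·x + 9 mod 13, then count y ∈ F_13 with y² ≡ rhs.
  x = 0: rhs = 9, matching y values: 3, 10 (2 points).
  x = 1: rhs = 5, matching y values: none (0 points).
  x = 2: rhs = 7, matching y values: none (0 points).
  x = 3: rhs = 8, matching y values: none (0 points).
  x = 4: rhs = 1, matching y values: 1, 12 (2 points).
  x = 5: rhs = 5, matching y values: none (0 points).
  x = 6: rhs = 0, matching y values: 0 (1 points).
  x = 7: rhs = 5, matching y values: none (0 points).
  x = 8: rhs = 0, matching y values: 0 (1 points).
  x = 9: rhs = 4, matching y values: 2, 11 (2 points).
  x = 10: rhs = 10, matching y values: 6, 7 (2 points).
  x = 11: rhs = 11, matching y values: none (0 points).
  x = 12: rhs = 0, matching y values: 0 (1 points).
Total affine count: 11.
Full point count |E(F_13)| = 11 + 1 = 12.
Hasse bound: |12 − (13+1)| = |-2| = 2 ≤ 2√13 ≈ 7.2111 ✓.


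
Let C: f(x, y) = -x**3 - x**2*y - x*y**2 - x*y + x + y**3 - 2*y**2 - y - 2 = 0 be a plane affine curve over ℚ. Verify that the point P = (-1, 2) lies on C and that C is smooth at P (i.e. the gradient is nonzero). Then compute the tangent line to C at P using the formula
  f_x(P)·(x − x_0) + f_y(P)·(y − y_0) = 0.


Tangent line at P: -4*x + 7*y - 18 = 0.

Step 1: f(-1, 2) = 0, so P lies on C.
Step 2: partial derivatives
  f_x(x, y) = -3*x**2 - 2*x*y - y**2 - y + 1, f_y(x, y) = -x**2 - 2*x*y - x + 3*y**2 - 4*y - 1.
  f_x(P) = -4, f_y(P) = 7 (gradient nonzero, so P is smooth).
Step 3: tangent line at P: -4·(x − -1) + 7·(y − 2) = 0.
Expanding: -4*x + 7*y - 18 = 0.


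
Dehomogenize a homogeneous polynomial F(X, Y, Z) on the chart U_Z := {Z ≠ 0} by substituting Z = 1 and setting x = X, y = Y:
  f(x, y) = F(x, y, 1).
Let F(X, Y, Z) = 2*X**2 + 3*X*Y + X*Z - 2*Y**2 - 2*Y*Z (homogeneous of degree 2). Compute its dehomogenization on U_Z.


f(x, y) = 2*x**2 + 3*x*y + x - 2*y**2 - 2*y

On U_Z we set Z = 1. Each monomial c·X^i·Y^j·Z^k in F becomes c·x^i·y^j·1^k = c·x^i·y^j.
Substituting Z = 1: F(X, Y, 1) = 2*x**2 + 3*x*y + x - 2*y**2 - 2*y.
Note: deg(f) ≤ deg(F) = 2; strict inequality happens when F is divisible by Z (lost terms).


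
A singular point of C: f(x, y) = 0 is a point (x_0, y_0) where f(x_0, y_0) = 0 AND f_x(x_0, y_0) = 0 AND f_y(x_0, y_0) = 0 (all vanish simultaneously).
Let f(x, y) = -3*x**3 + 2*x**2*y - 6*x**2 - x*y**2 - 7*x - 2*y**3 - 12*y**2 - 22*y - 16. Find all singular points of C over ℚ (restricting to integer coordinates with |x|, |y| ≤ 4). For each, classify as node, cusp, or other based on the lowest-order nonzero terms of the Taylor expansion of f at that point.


Singular points: {(-1, -2)}; classification: node.

Compute partial derivatives:
  f_x = -9*x**2 + 4*x*y - 12*x - y**2 - 7.
  f_y = 2*x**2 - 2*x*y - 6*y**2 - 24*y - 22.
Scan x_0 ∈ {−4, ..., 4}. For each x_0, f_y(x_0, y) is a polynomial in y; find its integer roots y ∈ {−4, ..., 4}, then test f_x and f at those candidates.
  x = -4: f_y(-4, y) = -6*y**2 - 16*y + 10; no integer root y with |y| ≤ 4.
  x = -3: f_y(-3, y) = -6*y**2 - 18*y - 4; no integer root y with |y| ≤ 4.
  x = -2: f_y(-2, y) = -6*y**2 - 20*y - 14; vanishes at y ∈ {-1}. (-2, -1): f_x = -12 ≠ 0.
  x = -1: f_y(-1, y) = -6*y**2 - 22*y - 20; vanishes at y ∈ {-2}. (-1, -2): f_x = 0, f = 0 — SINGULAR.
  x = 0: f_y(0, y) = -6*y**2 - 24*y - 22; no integer root y with |y| ≤ 4.
  x = 1: f_y(1, y) = -6*y**2 - 26*y - 20; vanishes at y ∈ {-1}. (1, -1): f_x = -33 ≠ 0.
  x = 2: f_y(2, y) = -6*y**2 - 28*y - 14; no integer root y with |y| ≤ 4.
  x = 3: f_y(3, y) = -6*y**2 - 30*y - 4; no integer root y with |y| ≤ 4.
  x = 4: f_y(4, y) = -6*y**2 - 32*y + 10; no integer root y with |y| ≤ 4.
Only singular point on the grid: (-1, -2).
Classify: substitute x = -1 + u, y = -2 + v and expand: f = -3*u**3 + 2*u**2*v - u**2 - u*v**2 - 2*v**3 + v**2.
No constant or linear terms (consistent with a singular point). Quadratic part: -u**2 + v**2. Cubic part: -3*u**3 + 2*u**2*v - u*v**2 - 2*v**3.
The quadratic part v**2 - u**2 = (v − u)(v + u) splits into two distinct linear factors, so there are two distinct tangent lines y − -2 = ±(x − -1) — this is a node (ordinary double point).
Classification: node.


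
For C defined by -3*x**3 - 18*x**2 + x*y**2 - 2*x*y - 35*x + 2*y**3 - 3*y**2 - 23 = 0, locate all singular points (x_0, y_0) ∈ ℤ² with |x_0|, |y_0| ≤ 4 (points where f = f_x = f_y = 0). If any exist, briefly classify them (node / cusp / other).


Singular points: {(-2, 1)}; classification: cusp.

Compute partial derivatives:
  f_x = -9*x**2 - 36*x + y**2 - 2*y - 35.
  f_y = 2*x*y - 2*x + 6*y**2 - 6*y.
Scan x_0 ∈ {−4, ..., 4}. For each x_0, f_y(x_0, y) is a polynomial in y; find its integer roots y ∈ {−4, ..., 4}, then test f_x and f at those candidates.
  x = -4: f_y(-4, y) = 6*y**2 - 14*y + 8; vanishes at y ∈ {1}. (-4, 1): f_x = -36 ≠ 0.
  x = -3: f_y(-3, y) = 6*y**2 - 12*y + 6; vanishes at y ∈ {1}. (-3, 1): f_x = -9 ≠ 0.
  x = -2: f_y(-2, y) = 6*y**2 - 10*y + 4; vanishes at y ∈ {1}. (-2, 1): f_x = 0, f = 0 — SINGULAR.
  x = -1: f_y(-1, y) = 6*y**2 - 8*y + 2; vanishes at y ∈ {1}. (-1, 1): f_x = -9 ≠ 0.
  x = 0: f_y(0, y) = 6*y**2 - 6*y; vanishes at y ∈ {0, 1}. (0, 0): f_x = -35 ≠ 0; (0, 1): f_x = -36 ≠ 0.
  x = 1: f_y(1, y) = 6*y**2 - 4*y - 2; vanishes at y ∈ {1}. (1, 1): f_x = -81 ≠ 0.
  x = 2: f_y(2, y) = 6*y**2 - 2*y - 4; vanishes at y ∈ {1}. (2, 1): f_x = -144 ≠ 0.
  x = 3: f_y(3, y) = 6*y**2 - 6; vanishes at y ∈ {-1, 1}. (3, -1): f_x = -221 ≠ 0; (3, 1): f_x = -225 ≠ 0.
  x = 4: f_y(4, y) = 6*y**2 + 2*y - 8; vanishes at y ∈ {1}. (4, 1): f_x = -324 ≠ 0.
Only singular point on the grid: (-2, 1).
Classify: substitute x = -2 + u, y = 1 + v and expand: f = -3*u**3 + u*v**2 + 2*v**3 + v**2.
No constant or linear terms (consistent with a singular point). Quadratic part: v**2. Cubic part: -3*u**3 + u*v**2 + 2*v**3.
The quadratic part v**2 is a perfect square, so there is a single (double) tangent line v = 0, i.e. y = 1. Restricting the cubic part to that line (v = 0) leaves -3*u**3 ≠ 0, so f is not divisible by v and the branch is v² ≈ 3*u**3 to lowest order — this is a cusp.
Classification: cusp.
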